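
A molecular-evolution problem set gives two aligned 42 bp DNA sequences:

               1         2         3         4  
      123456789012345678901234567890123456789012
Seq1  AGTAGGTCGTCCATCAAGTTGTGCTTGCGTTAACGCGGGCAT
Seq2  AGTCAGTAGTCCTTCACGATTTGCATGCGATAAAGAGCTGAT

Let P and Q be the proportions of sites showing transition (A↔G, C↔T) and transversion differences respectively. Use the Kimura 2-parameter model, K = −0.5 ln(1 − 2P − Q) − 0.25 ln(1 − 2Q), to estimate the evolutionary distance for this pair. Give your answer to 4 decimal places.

0.4622

Mismatches occur at site 4 (A↔C, transversion), site 5 (G↔A, transition), site 8 (C↔A, transversion), site 13 (A↔T, transversion), site 17 (A↔C, transversion), site 19 (T↔A, transversion), site 21 (G↔T, transversion), site 25 (T↔A, transversion), site 30 (T↔A, transversion), site 34 (C↔A, transversion), site 36 (C↔A, transversion), site 38 (G↔C, transversion), site 39 (G↔T, transversion), site 40 (C↔G, transversion).
Of the 14 differences, 1 transition and 13 transversions over 42 sites: P = 1/42 = 0.023810, Q = 13/42 = 0.309524.
d = −0.5·ln(0.642856) − 0.25·ln(0.380952) = −0.5·(-0.441835) − 0.25·(-0.965082) = 0.4622.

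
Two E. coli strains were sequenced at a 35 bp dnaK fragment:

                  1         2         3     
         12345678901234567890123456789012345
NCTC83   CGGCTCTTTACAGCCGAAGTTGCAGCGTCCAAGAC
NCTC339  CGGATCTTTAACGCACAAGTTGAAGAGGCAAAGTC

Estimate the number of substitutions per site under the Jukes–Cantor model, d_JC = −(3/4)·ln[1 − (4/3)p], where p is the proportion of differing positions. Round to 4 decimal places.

The sequences differ at positions 4 (C/A), 11 (C/A), 12 (A/C), 15 (C/A), 16 (G/C), 23 (C/A), 26 (C/A), 28 (T/G), 30 (C/A), 34 (A/T).
p = 10/35 = 0.285714.
d = −0.75 · ln(1 − (4/3)·0.285714) = −0.75 · ln(0.619048) = −0.75 · (-0.479572) = 0.3597.

0.3597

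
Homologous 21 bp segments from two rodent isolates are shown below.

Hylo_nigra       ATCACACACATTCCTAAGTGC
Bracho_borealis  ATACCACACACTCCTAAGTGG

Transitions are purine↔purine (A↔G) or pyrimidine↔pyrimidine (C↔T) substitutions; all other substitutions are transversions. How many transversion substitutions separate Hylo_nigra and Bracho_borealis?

Differing sites — 3:C/A (Tv); 4:A/C (Tv); 11:T/C (Ti); 21:C/G (Tv).
Of the 4 differences, 1 transition and 3 transversions, so the answer is 3.

3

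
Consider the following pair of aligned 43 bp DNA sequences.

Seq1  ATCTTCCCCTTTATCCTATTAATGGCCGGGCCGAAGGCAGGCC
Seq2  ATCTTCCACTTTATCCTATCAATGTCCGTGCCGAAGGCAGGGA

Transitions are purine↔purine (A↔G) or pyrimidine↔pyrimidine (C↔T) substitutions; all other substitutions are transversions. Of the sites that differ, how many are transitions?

1

Differing sites — 8:C/A (Tv); 20:T/C (Ti); 25:G/T (Tv); 29:G/T (Tv); 42:C/G (Tv); 43:C/A (Tv).
Of the 6 differences, 1 transition and 5 transversions, so the answer is 1.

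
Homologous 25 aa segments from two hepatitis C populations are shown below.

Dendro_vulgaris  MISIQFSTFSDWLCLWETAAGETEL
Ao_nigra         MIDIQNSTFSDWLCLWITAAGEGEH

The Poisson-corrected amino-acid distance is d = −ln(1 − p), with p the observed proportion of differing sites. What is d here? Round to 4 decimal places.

0.2231

Differing sites — 3:S/D; 6:F/N; 17:E/I; 23:T/G; 25:L/H.
p = 5/25 = 0.200000.
d = −ln(1 − 0.200000) = −ln(0.800000) = 0.2231.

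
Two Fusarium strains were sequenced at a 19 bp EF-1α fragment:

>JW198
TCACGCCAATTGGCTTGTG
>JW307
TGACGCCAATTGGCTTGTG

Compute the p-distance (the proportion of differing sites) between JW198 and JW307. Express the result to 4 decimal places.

0.0526

The sequences differ at position 2 (C/G).
There are 1 differences over 19 sites, so p = 1/19 = 0.0526.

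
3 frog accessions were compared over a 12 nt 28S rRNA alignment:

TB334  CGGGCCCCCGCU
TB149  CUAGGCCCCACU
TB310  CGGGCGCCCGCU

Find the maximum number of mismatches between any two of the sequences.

Pairwise Hamming distances:
  TB334 vs TB149: 4
  TB334 vs TB310: 1
  TB149 vs TB310: 5
The largest is 5, between TB149 and TB310.

5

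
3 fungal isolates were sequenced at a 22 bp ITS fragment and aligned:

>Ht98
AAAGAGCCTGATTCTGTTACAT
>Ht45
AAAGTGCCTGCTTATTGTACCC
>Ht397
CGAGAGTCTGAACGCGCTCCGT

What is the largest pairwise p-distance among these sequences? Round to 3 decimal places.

Pairwise Hamming distances:
  Ht98 vs Ht45: 7
  Ht98 vs Ht397: 10
  Ht45 vs Ht397: 14
The largest is 14 mismatches, between Ht45 and Ht397; p = 14/22 = 0.636.

0.636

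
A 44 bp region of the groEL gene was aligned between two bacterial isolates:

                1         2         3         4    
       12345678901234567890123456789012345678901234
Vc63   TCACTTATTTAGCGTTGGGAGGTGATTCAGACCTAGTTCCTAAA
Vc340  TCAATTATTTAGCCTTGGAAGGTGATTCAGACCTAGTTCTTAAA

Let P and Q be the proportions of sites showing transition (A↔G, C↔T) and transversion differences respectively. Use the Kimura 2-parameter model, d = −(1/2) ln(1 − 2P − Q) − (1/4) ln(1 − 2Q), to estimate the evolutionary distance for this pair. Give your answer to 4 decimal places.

0.0971

Differing sites — 4:C/A (Tv); 14:G/C (Tv); 19:G/A (Ti); 40:C/T (Ti).
Of the 4 differences, 2 transitions and 2 transversions over 44 sites: P = 2/44 = 0.045455, Q = 2/44 = 0.045455.
d = −0.5·ln(0.863635) − 0.25·ln(0.909090) = −0.5·(-0.146605) − 0.25·(-0.095311) = 0.0971.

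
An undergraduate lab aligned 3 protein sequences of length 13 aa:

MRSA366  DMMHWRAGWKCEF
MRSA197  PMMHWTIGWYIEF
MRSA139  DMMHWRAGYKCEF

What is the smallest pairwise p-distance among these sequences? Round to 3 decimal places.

0.077

Pairwise Hamming distances:
  MRSA366 vs MRSA197: 5
  MRSA366 vs MRSA139: 1
  MRSA197 vs MRSA139: 6
The smallest is 1 mismatch, between MRSA366 and MRSA139; p = 1/13 = 0.077.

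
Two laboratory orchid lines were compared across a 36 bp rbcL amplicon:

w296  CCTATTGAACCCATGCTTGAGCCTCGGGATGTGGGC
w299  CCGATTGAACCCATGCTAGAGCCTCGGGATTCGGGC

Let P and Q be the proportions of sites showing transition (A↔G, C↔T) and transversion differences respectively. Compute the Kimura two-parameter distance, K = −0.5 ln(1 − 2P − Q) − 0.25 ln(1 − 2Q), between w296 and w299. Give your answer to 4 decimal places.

0.1203

Differing sites — 3:T/G (Tv); 18:T/A (Tv); 31:G/T (Tv); 32:T/C (Ti).
Of the 4 differences, 1 transition and 3 transversions over 36 sites: P = 1/36 = 0.027778, Q = 3/36 = 0.083333.
d = −0.5·ln(0.861111) − 0.25·ln(0.833334) = −0.5·(-0.149532) − 0.25·(-0.182321) = 0.1203.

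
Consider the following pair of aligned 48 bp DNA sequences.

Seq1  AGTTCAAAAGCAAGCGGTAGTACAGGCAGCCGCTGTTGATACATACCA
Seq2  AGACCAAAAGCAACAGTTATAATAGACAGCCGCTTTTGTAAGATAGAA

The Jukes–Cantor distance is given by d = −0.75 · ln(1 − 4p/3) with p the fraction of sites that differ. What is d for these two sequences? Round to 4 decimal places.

Differing sites — 3:T/A; 4:T/C; 14:G/C; 15:C/A; 17:G/T; 20:G/T; 21:T/A; 23:C/T; 26:G/A; 35:G/T; 39:A/T; 40:T/A; 42:C/G; 46:C/G; 47:C/A.
p = 15/48 = 0.312500.
d = −0.75 · ln(1 − (4/3)·0.312500) = −0.75 · ln(0.583333) = −0.75 · (-0.538997) = 0.4042.

0.4042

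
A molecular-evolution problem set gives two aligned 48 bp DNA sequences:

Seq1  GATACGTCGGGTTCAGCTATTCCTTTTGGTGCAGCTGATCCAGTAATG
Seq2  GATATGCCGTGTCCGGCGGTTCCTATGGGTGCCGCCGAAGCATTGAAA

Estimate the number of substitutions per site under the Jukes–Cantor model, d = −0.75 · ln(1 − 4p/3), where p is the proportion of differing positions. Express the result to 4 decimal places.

0.4793

Differing sites — 5:C/T; 7:T/C; 10:G/T; 13:T/C; 15:A/G; 18:T/G; 19:A/G; 25:T/A; 27:T/G; 33:A/C; 36:T/C; 39:T/A; 40:C/G; 43:G/T; 45:A/G; 47:T/A; 48:G/A.
p = 17/48 = 0.354167.
d = −0.75 · ln(1 − (4/3)·0.354167) = −0.75 · ln(0.527777) = −0.75 · (-0.639081) = 0.4793.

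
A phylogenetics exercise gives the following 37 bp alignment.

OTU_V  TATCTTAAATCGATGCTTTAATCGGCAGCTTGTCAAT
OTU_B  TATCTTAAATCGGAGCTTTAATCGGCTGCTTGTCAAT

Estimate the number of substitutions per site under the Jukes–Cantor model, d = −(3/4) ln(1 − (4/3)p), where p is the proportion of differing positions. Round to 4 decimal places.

The sequences differ at positions 13 (A/G), 14 (T/A), 27 (A/T).
p = 3/37 = 0.081081.
d = −0.75 · ln(1 − (4/3)·0.081081) = −0.75 · ln(0.891892) = −0.75 · (-0.114410) = 0.0858.

0.0858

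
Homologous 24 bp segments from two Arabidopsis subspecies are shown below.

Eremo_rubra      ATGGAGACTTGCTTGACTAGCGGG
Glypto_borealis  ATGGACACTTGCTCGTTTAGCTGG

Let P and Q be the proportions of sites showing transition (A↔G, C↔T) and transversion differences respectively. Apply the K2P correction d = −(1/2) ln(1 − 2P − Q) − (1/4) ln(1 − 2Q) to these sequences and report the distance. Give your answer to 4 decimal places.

0.2443

The sequences differ at positions 6 (G/C, transversion), 14 (T/C, transition), 16 (A/T, transversion), 17 (C/T, transition), 22 (G/T, transversion).
Of the 5 differences, 2 transitions and 3 transversions over 24 sites: P = 2/24 = 0.083333, Q = 3/24 = 0.125000.
d = −0.5·ln(0.708334) − 0.25·ln(0.750000) = −0.5·(-0.344840) − 0.25·(-0.287682) = 0.2443.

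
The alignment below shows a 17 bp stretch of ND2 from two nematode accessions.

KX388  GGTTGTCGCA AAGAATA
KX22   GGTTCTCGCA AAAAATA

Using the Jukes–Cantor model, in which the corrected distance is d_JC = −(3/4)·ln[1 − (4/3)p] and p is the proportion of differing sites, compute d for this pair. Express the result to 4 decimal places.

The sequences differ at positions 5 (G/C), 13 (G/A).
p = 2/17 = 0.117647.
d = −0.75 · ln(1 − (4/3)·0.117647) = −0.75 · ln(0.843137) = −0.75 · (-0.170626) = 0.1280.

0.1280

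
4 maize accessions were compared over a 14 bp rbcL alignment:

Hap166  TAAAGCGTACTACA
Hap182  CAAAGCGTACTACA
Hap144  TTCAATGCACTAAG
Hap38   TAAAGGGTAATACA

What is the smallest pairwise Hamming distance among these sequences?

1

Pairwise Hamming distances:
  Hap166 vs Hap182: 1
  Hap166 vs Hap144: 7
  Hap166 vs Hap38: 2
  Hap182 vs Hap144: 8
  Hap182 vs Hap38: 3
  Hap144 vs Hap38: 8
The smallest is 1, between Hap166 and Hap182.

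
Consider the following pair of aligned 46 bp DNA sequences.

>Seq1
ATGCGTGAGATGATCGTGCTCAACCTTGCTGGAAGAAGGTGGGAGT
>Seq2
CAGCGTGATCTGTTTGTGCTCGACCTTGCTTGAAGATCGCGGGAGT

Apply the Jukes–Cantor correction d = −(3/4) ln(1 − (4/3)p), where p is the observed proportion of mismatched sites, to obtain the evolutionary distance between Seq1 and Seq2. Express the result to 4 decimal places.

Differing sites — 1:A/C; 2:T/A; 9:G/T; 10:A/C; 13:A/T; 15:C/T; 22:A/G; 31:G/T; 37:A/T; 38:G/C; 40:T/C.
p = 11/46 = 0.239130.
d = −0.75 · ln(1 − (4/3)·0.239130) = −0.75 · ln(0.681160) = −0.75 · (-0.383958) = 0.2880.

0.2880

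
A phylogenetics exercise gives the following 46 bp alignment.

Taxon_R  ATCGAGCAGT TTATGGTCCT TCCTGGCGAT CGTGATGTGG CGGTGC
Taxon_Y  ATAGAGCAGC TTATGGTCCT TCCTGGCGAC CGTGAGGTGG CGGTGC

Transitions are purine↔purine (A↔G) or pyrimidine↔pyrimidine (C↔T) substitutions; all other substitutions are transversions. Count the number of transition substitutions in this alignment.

2

The sequences differ at positions 3 (C/A, transversion), 10 (T/C, transition), 30 (T/C, transition), 36 (T/G, transversion).
Of the 4 differences, 2 transitions and 2 transversions, so the answer is 2.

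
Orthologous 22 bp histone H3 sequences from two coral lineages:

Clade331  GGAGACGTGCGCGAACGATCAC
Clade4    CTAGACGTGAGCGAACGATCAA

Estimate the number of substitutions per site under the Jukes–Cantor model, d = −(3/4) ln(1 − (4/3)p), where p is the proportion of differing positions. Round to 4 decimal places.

Differing sites — 1:G/C; 2:G/T; 10:C/A; 22:C/A.
p = 4/22 = 0.181818.
d = −0.75 · ln(1 − (4/3)·0.181818) = −0.75 · ln(0.757576) = −0.75 · (-0.277631) = 0.2082.

0.2082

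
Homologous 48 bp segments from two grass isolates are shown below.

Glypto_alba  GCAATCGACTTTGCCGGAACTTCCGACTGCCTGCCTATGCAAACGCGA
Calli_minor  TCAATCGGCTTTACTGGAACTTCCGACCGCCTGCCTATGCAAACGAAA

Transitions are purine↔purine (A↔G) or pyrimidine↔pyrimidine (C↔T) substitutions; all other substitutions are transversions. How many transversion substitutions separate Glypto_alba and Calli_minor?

Mismatches occur at site 1 (G→T, transversion), site 8 (A→G, transition), site 13 (G→A, transition), site 15 (C→T, transition), site 28 (T→C, transition), site 46 (C→A, transversion), site 47 (G→A, transition).
Of the 7 differences, 5 transitions and 2 transversions, so the answer is 2.

2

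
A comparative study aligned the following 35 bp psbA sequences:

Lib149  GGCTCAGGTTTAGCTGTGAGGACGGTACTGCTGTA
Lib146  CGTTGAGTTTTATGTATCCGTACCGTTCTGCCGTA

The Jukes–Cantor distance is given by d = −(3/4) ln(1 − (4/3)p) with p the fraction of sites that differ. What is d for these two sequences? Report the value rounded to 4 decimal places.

0.5128

Differing sites — 1:G/C; 3:C/T; 5:C/G; 8:G/T; 13:G/T; 14:C/G; 16:G/A; 18:G/C; 19:A/C; 21:G/T; 24:G/C; 27:A/T; 32:T/C.
p = 13/35 = 0.371429.
d = −0.75 · ln(1 − (4/3)·0.371429) = −0.75 · ln(0.504761) = −0.75 · (-0.683670) = 0.5128.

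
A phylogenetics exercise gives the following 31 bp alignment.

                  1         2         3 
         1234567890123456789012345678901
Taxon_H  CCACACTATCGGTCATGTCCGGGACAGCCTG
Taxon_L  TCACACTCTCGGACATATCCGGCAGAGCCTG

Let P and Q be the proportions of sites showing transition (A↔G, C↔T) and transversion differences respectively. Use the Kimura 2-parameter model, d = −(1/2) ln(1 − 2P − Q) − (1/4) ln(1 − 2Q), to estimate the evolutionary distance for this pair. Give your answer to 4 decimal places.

The sequences differ at positions 1 (C/T, transition), 8 (A/C, transversion), 13 (T/A, transversion), 17 (G/A, transition), 23 (G/C, transversion), 25 (C/G, transversion).
Of the 6 differences, 2 transitions and 4 transversions over 31 sites: P = 2/31 = 0.064516, Q = 4/31 = 0.129032.
d = −0.5·ln(0.741936) − 0.25·ln(0.741936) = −0.5·(-0.298492) − 0.25·(-0.298492) = 0.2239.

0.2239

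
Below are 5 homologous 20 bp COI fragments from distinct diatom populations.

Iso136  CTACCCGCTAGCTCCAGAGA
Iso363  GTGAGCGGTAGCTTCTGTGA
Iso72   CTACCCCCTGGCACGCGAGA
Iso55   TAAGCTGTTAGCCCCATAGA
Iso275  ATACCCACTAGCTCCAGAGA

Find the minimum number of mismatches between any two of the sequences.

2

Pairwise Hamming distances:
  Iso136 vs Iso363: 8
  Iso136 vs Iso72: 5
  Iso136 vs Iso55: 7
  Iso136 vs Iso275: 2
  Iso363 vs Iso72: 12
  Iso363 vs Iso55: 12
  Iso363 vs Iso275: 9
  Iso72 vs Iso55: 11
  Iso72 vs Iso275: 6
  Iso55 vs Iso275: 8
The smallest is 2, between Iso136 and Iso275.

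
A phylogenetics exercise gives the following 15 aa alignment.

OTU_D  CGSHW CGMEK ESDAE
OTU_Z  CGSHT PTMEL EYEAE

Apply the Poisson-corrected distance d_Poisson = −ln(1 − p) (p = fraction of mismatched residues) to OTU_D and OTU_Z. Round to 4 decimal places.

0.5108

The sequences differ at positions 5 (W/T), 6 (C/P), 7 (G/T), 10 (K/L), 12 (S/Y), 13 (D/E).
p = 6/15 = 0.400000.
d = −ln(1 − 0.400000) = −ln(0.600000) = 0.5108.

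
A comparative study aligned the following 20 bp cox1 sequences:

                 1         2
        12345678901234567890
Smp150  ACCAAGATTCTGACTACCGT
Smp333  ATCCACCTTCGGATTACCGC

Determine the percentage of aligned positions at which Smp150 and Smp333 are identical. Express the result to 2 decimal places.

Differing sites — 2:C/T; 4:A/C; 6:G/C; 7:A/C; 11:T/G; 14:C/T; 20:T/C.
13 of the 20 sites match, so the percent identity is 13/20 × 100 = 65.00%.

65.00%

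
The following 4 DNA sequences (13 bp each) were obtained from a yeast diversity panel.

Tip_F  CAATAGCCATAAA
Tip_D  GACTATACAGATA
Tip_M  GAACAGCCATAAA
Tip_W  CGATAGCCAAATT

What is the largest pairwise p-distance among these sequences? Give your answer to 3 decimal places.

Pairwise Hamming distances:
  Tip_F vs Tip_D: 6
  Tip_F vs Tip_M: 2
  Tip_F vs Tip_W: 4
  Tip_D vs Tip_M: 6
  Tip_D vs Tip_W: 7
  Tip_M vs Tip_W: 6
The largest is 7 mismatches, between Tip_D and Tip_W; p = 7/13 = 0.538.

0.538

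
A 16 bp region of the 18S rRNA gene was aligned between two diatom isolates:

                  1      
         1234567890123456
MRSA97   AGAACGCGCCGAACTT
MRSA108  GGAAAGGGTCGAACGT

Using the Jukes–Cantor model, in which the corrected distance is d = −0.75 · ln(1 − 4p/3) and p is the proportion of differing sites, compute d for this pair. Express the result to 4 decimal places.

Differing sites — 1:A/G; 5:C/A; 7:C/G; 9:C/T; 15:T/G.
p = 5/16 = 0.312500.
d = −0.75 · ln(1 − (4/3)·0.312500) = −0.75 · ln(0.583333) = −0.75 · (-0.538997) = 0.4042.

0.4042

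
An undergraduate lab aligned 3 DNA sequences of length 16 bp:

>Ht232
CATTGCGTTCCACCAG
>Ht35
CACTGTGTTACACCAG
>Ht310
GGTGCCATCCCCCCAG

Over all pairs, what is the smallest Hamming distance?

Pairwise Hamming distances:
  Ht232 vs Ht35: 3
  Ht232 vs Ht310: 7
  Ht35 vs Ht310: 10
The smallest is 3, between Ht232 and Ht35.

3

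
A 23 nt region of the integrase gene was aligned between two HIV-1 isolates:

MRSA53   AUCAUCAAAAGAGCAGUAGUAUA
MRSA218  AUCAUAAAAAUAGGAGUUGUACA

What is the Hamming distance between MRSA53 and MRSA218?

The sequences differ at positions 6 (C/A), 11 (G/U), 14 (C/G), 18 (A/U), 22 (U/C).
That gives 5 mismatches out of 23 aligned sites, so the Hamming distance is 5.

5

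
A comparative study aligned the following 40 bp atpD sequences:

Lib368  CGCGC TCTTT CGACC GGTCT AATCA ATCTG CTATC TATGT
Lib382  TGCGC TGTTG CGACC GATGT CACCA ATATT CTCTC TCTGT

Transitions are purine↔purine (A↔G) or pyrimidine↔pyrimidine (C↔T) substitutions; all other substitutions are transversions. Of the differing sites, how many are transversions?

Differing sites — 1:C/T (Ti); 7:C/G (Tv); 10:T/G (Tv); 17:G/A (Ti); 19:C/G (Tv); 21:A/C (Tv); 23:T/C (Ti); 28:C/A (Tv); 30:G/T (Tv); 33:A/C (Tv); 37:A/C (Tv).
Of the 11 differences, 3 transitions and 8 transversions, so the answer is 8.

8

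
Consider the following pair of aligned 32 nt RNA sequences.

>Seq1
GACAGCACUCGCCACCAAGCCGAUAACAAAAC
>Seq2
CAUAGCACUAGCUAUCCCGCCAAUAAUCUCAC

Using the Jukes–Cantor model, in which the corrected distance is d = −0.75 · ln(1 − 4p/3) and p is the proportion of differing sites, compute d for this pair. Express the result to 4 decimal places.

The sequences differ at positions 1 (G/C), 3 (C/U), 10 (C/A), 13 (C/U), 15 (C/U), 17 (A/C), 18 (A/C), 22 (G/A), 27 (C/U), 28 (A/C), 29 (A/U), 30 (A/C).
p = 12/32 = 0.375000.
d = −0.75 · ln(1 − (4/3)·0.375000) = −0.75 · ln(0.500000) = −0.75 · (-0.693147) = 0.5199.

0.5199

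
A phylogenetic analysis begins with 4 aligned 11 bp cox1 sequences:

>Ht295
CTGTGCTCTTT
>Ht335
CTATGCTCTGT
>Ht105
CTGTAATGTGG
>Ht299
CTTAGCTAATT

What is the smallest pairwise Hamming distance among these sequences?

Pairwise Hamming distances:
  Ht295 vs Ht335: 2
  Ht295 vs Ht105: 5
  Ht295 vs Ht299: 4
  Ht335 vs Ht105: 5
  Ht335 vs Ht299: 5
  Ht105 vs Ht299: 8
The smallest is 2, between Ht295 and Ht335.

2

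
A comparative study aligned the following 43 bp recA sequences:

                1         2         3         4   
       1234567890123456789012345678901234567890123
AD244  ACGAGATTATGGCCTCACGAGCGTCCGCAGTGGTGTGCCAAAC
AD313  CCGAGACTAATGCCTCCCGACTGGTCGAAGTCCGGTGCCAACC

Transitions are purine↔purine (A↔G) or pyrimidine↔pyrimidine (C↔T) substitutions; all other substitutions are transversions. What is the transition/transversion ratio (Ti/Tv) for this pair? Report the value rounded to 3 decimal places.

0.273

Mismatches occur at site 1 (A/C, transversion), site 7 (T/C, transition), site 10 (T/A, transversion), site 11 (G/T, transversion), site 17 (A/C, transversion), site 21 (G/C, transversion), site 22 (C/T, transition), site 24 (T/G, transversion), site 25 (C/T, transition), site 28 (C/A, transversion), site 32 (G/C, transversion), site 33 (G/C, transversion), site 34 (T/G, transversion), site 42 (A/C, transversion).
Of the 14 differences, 3 transitions and 11 transversions, so Ti/Tv = 3/11 = 0.273.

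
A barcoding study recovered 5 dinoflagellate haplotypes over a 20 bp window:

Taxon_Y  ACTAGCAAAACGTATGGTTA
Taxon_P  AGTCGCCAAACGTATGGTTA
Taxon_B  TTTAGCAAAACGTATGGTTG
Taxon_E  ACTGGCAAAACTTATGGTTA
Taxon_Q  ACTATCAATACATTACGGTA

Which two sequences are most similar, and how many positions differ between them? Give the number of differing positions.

2

Pairwise Hamming distances:
  Taxon_Y vs Taxon_P: 3
  Taxon_Y vs Taxon_B: 3
  Taxon_Y vs Taxon_E: 2
  Taxon_Y vs Taxon_Q: 7
  Taxon_P vs Taxon_B: 5
  Taxon_P vs Taxon_E: 4
  Taxon_P vs Taxon_Q: 10
  Taxon_B vs Taxon_E: 5
  Taxon_B vs Taxon_Q: 10
  Taxon_E vs Taxon_Q: 8
The smallest is 2, between Taxon_Y and Taxon_E.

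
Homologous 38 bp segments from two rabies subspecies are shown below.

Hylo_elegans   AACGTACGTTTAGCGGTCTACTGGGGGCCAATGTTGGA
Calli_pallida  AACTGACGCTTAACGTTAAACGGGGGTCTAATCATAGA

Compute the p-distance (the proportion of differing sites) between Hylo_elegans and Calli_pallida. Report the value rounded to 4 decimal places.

0.3421

Differing sites — 4:G/T; 5:T/G; 9:T/C; 13:G/A; 16:G/T; 18:C/A; 19:T/A; 22:T/G; 27:G/T; 29:C/T; 33:G/C; 34:T/A; 36:G/A.
There are 13 differences over 38 sites, so p = 13/38 = 0.3421.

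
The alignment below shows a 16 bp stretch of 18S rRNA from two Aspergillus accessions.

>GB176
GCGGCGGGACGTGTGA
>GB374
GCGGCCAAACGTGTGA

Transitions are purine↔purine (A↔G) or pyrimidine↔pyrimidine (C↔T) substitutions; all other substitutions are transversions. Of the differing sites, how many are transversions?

1

The sequences differ at positions 6 (G/C, transversion), 7 (G/A, transition), 8 (G/A, transition).
Of the 3 differences, 2 transitions and 1 transversion, so the answer is 1.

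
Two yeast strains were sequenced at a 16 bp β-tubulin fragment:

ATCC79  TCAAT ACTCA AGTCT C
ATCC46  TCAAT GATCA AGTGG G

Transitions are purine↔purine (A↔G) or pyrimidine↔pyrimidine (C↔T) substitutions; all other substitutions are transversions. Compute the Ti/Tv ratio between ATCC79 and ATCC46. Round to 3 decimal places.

0.250

Differing sites — 6:A/G (Ti); 7:C/A (Tv); 14:C/G (Tv); 15:T/G (Tv); 16:C/G (Tv).
Of the 5 differences, 1 transition and 4 transversions, so Ti/Tv = 1/4 = 0.250.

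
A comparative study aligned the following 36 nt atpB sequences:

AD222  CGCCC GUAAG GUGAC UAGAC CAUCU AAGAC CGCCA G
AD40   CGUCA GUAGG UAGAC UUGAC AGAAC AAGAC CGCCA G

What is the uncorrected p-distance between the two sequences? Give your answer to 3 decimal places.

0.306

The sequences differ at positions 3 (C/U), 5 (C/A), 9 (A/G), 11 (G/U), 12 (U/A), 17 (A/U), 21 (C/A), 22 (A/G), 23 (U/A), 24 (C/A), 25 (U/C).
There are 11 differences over 36 sites, so p = 11/36 = 0.306.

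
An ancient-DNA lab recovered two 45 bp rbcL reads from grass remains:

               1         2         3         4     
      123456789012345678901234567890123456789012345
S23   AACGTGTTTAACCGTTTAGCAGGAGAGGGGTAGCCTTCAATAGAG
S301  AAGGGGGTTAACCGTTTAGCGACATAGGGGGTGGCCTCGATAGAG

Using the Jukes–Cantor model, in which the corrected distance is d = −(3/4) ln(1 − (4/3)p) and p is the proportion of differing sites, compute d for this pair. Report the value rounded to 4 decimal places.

0.3295

The sequences differ at positions 3 (C/G), 5 (T/G), 7 (T/G), 21 (A/G), 22 (G/A), 23 (G/C), 25 (G/T), 31 (T/G), 32 (A/T), 34 (C/G), 36 (T/C), 39 (A/G).
p = 12/45 = 0.266667.
d = −0.75 · ln(1 − (4/3)·0.266667) = −0.75 · ln(0.644444) = −0.75 · (-0.439367) = 0.3295.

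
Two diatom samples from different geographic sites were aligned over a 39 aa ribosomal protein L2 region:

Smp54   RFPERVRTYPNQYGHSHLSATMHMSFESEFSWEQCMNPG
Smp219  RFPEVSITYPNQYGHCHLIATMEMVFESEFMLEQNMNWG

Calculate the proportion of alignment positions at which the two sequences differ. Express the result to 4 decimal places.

Differing sites — 5:R/V; 6:V/S; 7:R/I; 16:S/C; 19:S/I; 23:H/E; 25:S/V; 31:S/M; 32:W/L; 35:C/N; 38:P/W.
There are 11 differences over 39 sites, so p = 11/39 = 0.2821.

0.2821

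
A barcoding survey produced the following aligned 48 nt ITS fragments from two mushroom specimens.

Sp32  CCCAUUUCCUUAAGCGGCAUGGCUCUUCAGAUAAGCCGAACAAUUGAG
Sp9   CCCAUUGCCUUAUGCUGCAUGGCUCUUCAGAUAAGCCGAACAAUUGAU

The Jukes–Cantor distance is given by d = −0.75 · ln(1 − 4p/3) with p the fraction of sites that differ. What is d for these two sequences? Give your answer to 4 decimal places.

0.0883

Mismatches occur at site 7 (U/G), site 13 (A/U), site 16 (G/U), site 48 (G/U).
p = 4/48 = 0.083333.
d = −0.75 · ln(1 − (4/3)·0.083333) = −0.75 · ln(0.888889) = −0.75 · (-0.117783) = 0.0883.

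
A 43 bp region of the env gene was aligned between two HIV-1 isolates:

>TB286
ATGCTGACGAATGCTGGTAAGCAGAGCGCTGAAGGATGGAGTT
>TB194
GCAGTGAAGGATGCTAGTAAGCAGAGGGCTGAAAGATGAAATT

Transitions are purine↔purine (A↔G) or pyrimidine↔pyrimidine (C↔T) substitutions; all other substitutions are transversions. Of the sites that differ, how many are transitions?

Differing sites — 1:A/G (Ti); 2:T/C (Ti); 3:G/A (Ti); 4:C/G (Tv); 8:C/A (Tv); 10:A/G (Ti); 16:G/A (Ti); 27:C/G (Tv); 34:G/A (Ti); 39:G/A (Ti); 41:G/A (Ti).
Of the 11 differences, 8 transitions and 3 transversions, so the answer is 8.

8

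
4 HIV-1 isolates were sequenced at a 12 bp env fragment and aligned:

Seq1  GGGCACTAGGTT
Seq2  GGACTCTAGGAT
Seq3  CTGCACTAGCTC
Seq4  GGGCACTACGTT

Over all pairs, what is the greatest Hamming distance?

7

Pairwise Hamming distances:
  Seq1 vs Seq2: 3
  Seq1 vs Seq3: 4
  Seq1 vs Seq4: 1
  Seq2 vs Seq3: 7
  Seq2 vs Seq4: 4
  Seq3 vs Seq4: 5
The largest is 7, between Seq2 and Seq3.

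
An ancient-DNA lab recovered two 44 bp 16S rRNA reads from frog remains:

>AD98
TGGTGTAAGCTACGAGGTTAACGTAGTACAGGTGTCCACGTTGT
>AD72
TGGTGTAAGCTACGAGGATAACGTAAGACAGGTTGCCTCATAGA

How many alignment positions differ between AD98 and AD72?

9

Mismatches occur at site 18 (T→A), site 26 (G→A), site 27 (T→G), site 34 (G→T), site 35 (T→G), site 38 (A→T), site 40 (G→A), site 42 (T→A), site 44 (T→A).
That gives 9 mismatches out of 44 aligned sites, so the Hamming distance is 9.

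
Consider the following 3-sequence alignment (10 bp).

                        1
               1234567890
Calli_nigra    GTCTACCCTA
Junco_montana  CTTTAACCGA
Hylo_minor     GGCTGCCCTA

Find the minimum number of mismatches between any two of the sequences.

2

Pairwise Hamming distances:
  Calli_nigra vs Junco_montana: 4
  Calli_nigra vs Hylo_minor: 2
  Junco_montana vs Hylo_minor: 6
The smallest is 2, between Calli_nigra and Hylo_minor.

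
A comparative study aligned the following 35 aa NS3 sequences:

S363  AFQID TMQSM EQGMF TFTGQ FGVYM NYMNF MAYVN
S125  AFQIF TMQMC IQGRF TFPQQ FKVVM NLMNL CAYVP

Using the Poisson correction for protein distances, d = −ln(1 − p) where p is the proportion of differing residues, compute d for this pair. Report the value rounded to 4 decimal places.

0.4643

Differing sites — 5:D/F; 9:S/M; 10:M/C; 11:E/I; 14:M/R; 18:T/P; 19:G/Q; 22:G/K; 24:Y/V; 27:Y/L; 30:F/L; 31:M/C; 35:N/P.
p = 13/35 = 0.371429.
d = −ln(1 − 0.371429) = −ln(0.628571) = 0.4643.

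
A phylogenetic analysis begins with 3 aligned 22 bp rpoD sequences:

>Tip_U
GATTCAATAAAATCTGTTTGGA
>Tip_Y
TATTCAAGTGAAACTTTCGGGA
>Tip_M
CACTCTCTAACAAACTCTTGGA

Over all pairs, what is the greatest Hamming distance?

Pairwise Hamming distances:
  Tip_U vs Tip_Y: 8
  Tip_U vs Tip_M: 10
  Tip_Y vs Tip_M: 13
The largest is 13, between Tip_Y and Tip_M.

13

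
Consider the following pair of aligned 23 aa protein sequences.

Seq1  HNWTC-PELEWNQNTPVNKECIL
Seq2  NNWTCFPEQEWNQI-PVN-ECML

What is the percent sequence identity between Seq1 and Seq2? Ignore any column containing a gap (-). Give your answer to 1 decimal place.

Excluding the 3 gap columns leaves 20 comparable sites.
Mismatches occur at site 1 (H→N), site 9 (L→Q), site 14 (N→I), site 22 (I→M).
16 of the 20 comparable sites match, so the percent identity is 16/20 × 100 = 80.0%.

80.0%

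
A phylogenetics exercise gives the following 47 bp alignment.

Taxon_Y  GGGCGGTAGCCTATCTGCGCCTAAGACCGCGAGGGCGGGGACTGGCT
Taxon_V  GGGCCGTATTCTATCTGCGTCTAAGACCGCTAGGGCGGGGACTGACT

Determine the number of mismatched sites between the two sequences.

The sequences differ at positions 5 (G/C), 9 (G/T), 10 (C/T), 20 (C/T), 31 (G/T), 45 (G/A).
That gives 6 mismatches out of 47 aligned sites, so the Hamming distance is 6.

6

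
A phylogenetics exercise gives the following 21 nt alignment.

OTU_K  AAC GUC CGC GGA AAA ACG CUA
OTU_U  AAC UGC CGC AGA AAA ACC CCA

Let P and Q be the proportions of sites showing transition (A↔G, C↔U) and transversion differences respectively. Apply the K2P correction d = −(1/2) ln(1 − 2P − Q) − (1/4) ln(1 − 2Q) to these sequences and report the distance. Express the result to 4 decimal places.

Mismatches occur at site 4 (G/U, transversion), site 5 (U/G, transversion), site 10 (G/A, transition), site 18 (G/C, transversion), site 20 (U/C, transition).
Of the 5 differences, 2 transitions and 3 transversions over 21 sites: P = 2/21 = 0.095238, Q = 3/21 = 0.142857.
d = −0.5·ln(0.666667) − 0.25·ln(0.714286) = −0.5·(-0.405465) − 0.25·(-0.336472) = 0.2869.

0.2869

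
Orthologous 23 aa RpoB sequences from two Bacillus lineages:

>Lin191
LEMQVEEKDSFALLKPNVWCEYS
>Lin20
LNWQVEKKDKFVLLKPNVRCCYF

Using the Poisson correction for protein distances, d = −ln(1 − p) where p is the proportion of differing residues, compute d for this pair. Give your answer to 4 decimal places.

0.4274

Differing sites — 2:E/N; 3:M/W; 7:E/K; 10:S/K; 12:A/V; 19:W/R; 21:E/C; 23:S/F.
p = 8/23 = 0.347826.
d = −ln(1 − 0.347826) = −ln(0.652174) = 0.4274.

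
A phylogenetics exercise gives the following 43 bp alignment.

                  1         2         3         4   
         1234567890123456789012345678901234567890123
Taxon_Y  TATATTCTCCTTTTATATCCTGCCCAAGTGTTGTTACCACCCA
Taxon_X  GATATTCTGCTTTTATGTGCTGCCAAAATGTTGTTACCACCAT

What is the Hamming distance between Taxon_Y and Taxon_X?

8

Differing sites — 1:T/G; 9:C/G; 17:A/G; 19:C/G; 25:C/A; 28:G/A; 42:C/A; 43:A/T.
That gives 8 mismatches out of 43 aligned sites, so the Hamming distance is 8.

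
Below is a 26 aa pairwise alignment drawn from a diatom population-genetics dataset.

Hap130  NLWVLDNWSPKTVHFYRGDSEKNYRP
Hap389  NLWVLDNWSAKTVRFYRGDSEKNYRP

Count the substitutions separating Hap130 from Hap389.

The sequences differ at positions 10 (P/A), 14 (H/R).
That gives 2 mismatches out of 26 aligned sites, so the Hamming distance is 2.

2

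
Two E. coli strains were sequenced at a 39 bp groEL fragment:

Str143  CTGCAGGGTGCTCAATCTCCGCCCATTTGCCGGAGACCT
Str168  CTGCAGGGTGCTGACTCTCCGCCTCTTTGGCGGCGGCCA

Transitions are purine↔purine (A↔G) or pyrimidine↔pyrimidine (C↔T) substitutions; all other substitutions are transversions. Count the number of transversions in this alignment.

6

Mismatches occur at site 13 (C↔G, transversion), site 15 (A↔C, transversion), site 24 (C↔T, transition), site 25 (A↔C, transversion), site 30 (C↔G, transversion), site 34 (A↔C, transversion), site 36 (A↔G, transition), site 39 (T↔A, transversion).
Of the 8 differences, 2 transitions and 6 transversions, so the answer is 6.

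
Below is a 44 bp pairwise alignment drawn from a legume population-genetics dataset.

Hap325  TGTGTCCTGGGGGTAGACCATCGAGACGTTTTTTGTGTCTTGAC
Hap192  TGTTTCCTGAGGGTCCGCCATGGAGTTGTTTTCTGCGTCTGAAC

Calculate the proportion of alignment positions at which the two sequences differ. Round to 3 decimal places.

0.273

Mismatches occur at site 4 (G↔T), site 10 (G↔A), site 15 (A↔C), site 16 (G↔C), site 17 (A↔G), site 22 (C↔G), site 26 (A↔T), site 27 (C↔T), site 33 (T↔C), site 36 (T↔C), site 41 (T↔G), site 42 (G↔A).
There are 12 differences over 44 sites, so p = 12/44 = 0.273.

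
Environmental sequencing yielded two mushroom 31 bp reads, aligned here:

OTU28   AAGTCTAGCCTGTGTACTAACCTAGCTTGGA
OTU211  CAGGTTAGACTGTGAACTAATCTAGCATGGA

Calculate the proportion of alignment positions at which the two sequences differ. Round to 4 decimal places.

The sequences differ at positions 1 (A/C), 4 (T/G), 5 (C/T), 9 (C/A), 15 (T/A), 21 (C/T), 27 (T/A).
There are 7 differences over 31 sites, so p = 7/31 = 0.2258.

0.2258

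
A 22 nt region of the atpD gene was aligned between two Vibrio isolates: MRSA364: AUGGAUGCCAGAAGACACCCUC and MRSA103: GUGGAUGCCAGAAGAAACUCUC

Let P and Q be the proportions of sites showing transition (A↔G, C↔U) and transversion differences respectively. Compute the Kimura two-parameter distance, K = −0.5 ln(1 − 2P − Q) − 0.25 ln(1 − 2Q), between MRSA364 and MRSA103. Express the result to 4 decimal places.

Differing sites — 1:A/G (Ti); 16:C/A (Tv); 19:C/U (Ti).
Of the 3 differences, 2 transitions and 1 transversion over 22 sites: P = 2/22 = 0.090909, Q = 1/22 = 0.045455.
d = −0.5·ln(0.772727) − 0.25·ln(0.909090) = −0.5·(-0.257829) − 0.25·(-0.095311) = 0.1527.

0.1527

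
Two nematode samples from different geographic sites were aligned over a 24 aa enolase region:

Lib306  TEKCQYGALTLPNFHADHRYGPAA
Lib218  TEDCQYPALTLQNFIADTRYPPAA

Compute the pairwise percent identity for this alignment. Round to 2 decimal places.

75.00%

Differing sites — 3:K/D; 7:G/P; 12:P/Q; 15:H/I; 18:H/T; 21:G/P.
18 of the 24 sites match, so the percent identity is 18/24 × 100 = 75.00%.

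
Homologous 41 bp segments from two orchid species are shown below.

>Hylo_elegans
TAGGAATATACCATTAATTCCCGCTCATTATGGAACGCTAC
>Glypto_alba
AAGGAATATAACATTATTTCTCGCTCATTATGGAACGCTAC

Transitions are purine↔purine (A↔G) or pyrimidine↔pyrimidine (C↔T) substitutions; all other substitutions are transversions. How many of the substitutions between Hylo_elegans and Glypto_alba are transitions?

Mismatches occur at site 1 (T→A, transversion), site 11 (C→A, transversion), site 17 (A→T, transversion), site 21 (C→T, transition).
Of the 4 differences, 1 transition and 3 transversions, so the answer is 1.

1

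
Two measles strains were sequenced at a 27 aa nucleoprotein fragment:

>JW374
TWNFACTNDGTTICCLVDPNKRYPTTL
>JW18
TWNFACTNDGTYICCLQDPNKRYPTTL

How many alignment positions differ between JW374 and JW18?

Differing sites — 12:T/Y; 17:V/Q.
That gives 2 mismatches out of 27 aligned sites, so the Hamming distance is 2.

2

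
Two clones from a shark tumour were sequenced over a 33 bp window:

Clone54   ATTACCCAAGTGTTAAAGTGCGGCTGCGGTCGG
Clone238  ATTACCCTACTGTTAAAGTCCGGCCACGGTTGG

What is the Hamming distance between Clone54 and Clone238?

6

The sequences differ at positions 8 (A/T), 10 (G/C), 20 (G/C), 25 (T/C), 26 (G/A), 31 (C/T).
That gives 6 mismatches out of 33 aligned sites, so the Hamming distance is 6.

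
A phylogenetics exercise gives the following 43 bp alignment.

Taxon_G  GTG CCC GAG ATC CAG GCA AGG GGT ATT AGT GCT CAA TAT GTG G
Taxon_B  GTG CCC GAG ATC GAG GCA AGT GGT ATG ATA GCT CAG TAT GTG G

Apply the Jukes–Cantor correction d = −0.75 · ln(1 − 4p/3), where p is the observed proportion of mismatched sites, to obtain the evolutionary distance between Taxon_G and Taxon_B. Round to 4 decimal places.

0.1544

Mismatches occur at site 13 (C→G), site 21 (G→T), site 27 (T→G), site 29 (G→T), site 30 (T→A), site 36 (A→G).
p = 6/43 = 0.139535.
d = −0.75 · ln(1 − (4/3)·0.139535) = −0.75 · ln(0.813953) = −0.75 · (-0.205853) = 0.1544.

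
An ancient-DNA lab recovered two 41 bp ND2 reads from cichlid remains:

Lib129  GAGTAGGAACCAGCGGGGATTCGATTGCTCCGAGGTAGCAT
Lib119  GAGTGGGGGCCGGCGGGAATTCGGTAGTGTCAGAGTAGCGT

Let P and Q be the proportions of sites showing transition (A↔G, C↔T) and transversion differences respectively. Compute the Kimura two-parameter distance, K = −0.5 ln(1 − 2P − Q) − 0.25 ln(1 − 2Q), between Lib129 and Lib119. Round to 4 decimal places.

Mismatches occur at site 5 (A→G, transition), site 8 (A→G, transition), site 9 (A→G, transition), site 12 (A→G, transition), site 18 (G→A, transition), site 24 (A→G, transition), site 26 (T→A, transversion), site 28 (C→T, transition), site 29 (T→G, transversion), site 30 (C→T, transition), site 32 (G→A, transition), site 33 (A→G, transition), site 34 (G→A, transition), site 40 (A→G, transition).
Of the 14 differences, 12 transitions and 2 transversions over 41 sites: P = 12/41 = 0.292683, Q = 2/41 = 0.048780.
d = −0.5·ln(0.365854) − 0.25·ln(0.902440) = −0.5·(-1.005521) − 0.25·(-0.102653) = 0.5284.

0.5284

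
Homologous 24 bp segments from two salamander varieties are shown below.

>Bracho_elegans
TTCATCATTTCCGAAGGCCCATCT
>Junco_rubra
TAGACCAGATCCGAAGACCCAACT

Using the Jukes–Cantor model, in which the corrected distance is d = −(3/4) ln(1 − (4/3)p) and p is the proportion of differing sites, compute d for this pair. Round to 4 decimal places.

Differing sites — 2:T/A; 3:C/G; 5:T/C; 8:T/G; 9:T/A; 17:G/A; 22:T/A.
p = 7/24 = 0.291667.
d = −0.75 · ln(1 − (4/3)·0.291667) = −0.75 · ln(0.611111) = −0.75 · (-0.492477) = 0.3694.

0.3694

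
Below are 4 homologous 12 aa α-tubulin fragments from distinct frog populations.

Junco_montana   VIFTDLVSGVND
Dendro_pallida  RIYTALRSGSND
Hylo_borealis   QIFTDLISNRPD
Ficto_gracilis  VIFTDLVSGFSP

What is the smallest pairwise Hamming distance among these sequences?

3

Pairwise Hamming distances:
  Junco_montana vs Dendro_pallida: 5
  Junco_montana vs Hylo_borealis: 5
  Junco_montana vs Ficto_gracilis: 3
  Dendro_pallida vs Hylo_borealis: 7
  Dendro_pallida vs Ficto_gracilis: 7
  Hylo_borealis vs Ficto_gracilis: 6
The smallest is 3, between Junco_montana and Ficto_gracilis.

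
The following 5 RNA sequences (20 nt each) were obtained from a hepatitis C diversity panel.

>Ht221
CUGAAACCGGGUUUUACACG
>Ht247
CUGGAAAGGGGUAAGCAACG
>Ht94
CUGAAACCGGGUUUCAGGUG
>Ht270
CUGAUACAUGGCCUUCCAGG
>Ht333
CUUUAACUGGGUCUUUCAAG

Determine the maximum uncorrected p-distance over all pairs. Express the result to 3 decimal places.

0.550

Pairwise Hamming distances:
  Ht221 vs Ht247: 8
  Ht221 vs Ht94: 4
  Ht221 vs Ht270: 7
  Ht221 vs Ht333: 6
  Ht247 vs Ht94: 10
  Ht247 vs Ht270: 11
  Ht247 vs Ht333: 10
  Ht94 vs Ht270: 10
  Ht94 vs Ht333: 9
  Ht270 vs Ht333: 8
The largest is 11 mismatches, between Ht247 and Ht270; p = 11/20 = 0.550.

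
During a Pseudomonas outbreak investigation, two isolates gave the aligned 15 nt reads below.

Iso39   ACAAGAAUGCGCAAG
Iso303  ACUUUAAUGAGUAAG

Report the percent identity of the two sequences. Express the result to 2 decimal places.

Differing sites — 3:A/U; 4:A/U; 5:G/U; 10:C/A; 12:C/U.
10 of the 15 sites match, so the percent identity is 10/15 × 100 = 66.67%.

66.67%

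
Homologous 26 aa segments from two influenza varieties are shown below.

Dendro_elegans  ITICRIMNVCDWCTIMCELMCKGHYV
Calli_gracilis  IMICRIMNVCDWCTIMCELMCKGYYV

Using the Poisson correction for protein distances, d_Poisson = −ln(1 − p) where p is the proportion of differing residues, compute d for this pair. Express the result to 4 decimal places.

The sequences differ at positions 2 (T/M), 24 (H/Y).
p = 2/26 = 0.076923.
d = −ln(1 − 0.076923) = −ln(0.923077) = 0.0800.

0.0800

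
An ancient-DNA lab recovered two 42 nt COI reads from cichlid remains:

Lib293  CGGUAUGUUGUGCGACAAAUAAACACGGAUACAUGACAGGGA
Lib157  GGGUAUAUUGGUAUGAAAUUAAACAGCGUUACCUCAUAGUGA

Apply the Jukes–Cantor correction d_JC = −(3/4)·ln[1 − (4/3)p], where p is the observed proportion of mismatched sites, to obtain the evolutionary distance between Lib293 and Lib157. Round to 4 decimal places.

0.5319

Mismatches occur at site 1 (C/G), site 7 (G/A), site 11 (U/G), site 12 (G/U), site 13 (C/A), site 14 (G/U), site 15 (A/G), site 16 (C/A), site 19 (A/U), site 26 (C/G), site 27 (G/C), site 29 (A/U), site 33 (A/C), site 35 (G/C), site 37 (C/U), site 40 (G/U).
p = 16/42 = 0.380952.
d = −0.75 · ln(1 − (4/3)·0.380952) = −0.75 · ln(0.492064) = −0.75 · (-0.709146) = 0.5319.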